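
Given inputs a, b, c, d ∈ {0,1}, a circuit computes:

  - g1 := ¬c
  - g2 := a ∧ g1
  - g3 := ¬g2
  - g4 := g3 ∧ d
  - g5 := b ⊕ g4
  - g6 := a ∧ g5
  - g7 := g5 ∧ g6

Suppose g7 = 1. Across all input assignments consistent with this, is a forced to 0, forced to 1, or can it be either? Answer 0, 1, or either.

g7 = g5 ∧ g6 must be 1, so both g5 = 1 and g6 = 1.
g5 = b ⊕ g4 must be 1, so b and g4 differ.
g6 = a ∧ g5 must be 1, so both a = 1 and g5 = 1.
Every assignment with g7 = 1 has a = 1; there are 4 such assignment(s).
  a=1, b=0, c=1, d=1
  a=1, b=1, c=0, d=0
  a=1, b=1, c=0, d=1
  a=1, b=1, c=1, d=0

1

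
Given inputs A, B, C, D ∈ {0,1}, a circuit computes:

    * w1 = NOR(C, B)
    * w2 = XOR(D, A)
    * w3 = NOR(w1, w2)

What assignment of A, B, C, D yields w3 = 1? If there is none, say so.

A=0, B=1, C=1, D=0

w3 = NOR(w1, w2) must be 1, so both w1 = 0 and w2 = 0.
w1 = NOR(C, B) must be 0, so at least one of C, B is 1.
Check with A=0, B=1, C=1, D=0:
w1 = NOR(C, B) = NOR(1, 1) = 0
w2 = XOR(D, A) = XOR(0, 0) = 0
w3 = NOR(w1, w2) = NOR(0, 0) = 1
So w3 = 1 as required.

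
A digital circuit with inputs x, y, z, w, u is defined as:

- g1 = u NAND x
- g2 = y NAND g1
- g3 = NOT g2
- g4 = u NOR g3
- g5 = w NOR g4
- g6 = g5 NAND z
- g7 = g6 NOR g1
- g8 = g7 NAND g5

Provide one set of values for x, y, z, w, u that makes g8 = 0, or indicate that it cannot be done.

x=1 y=0 z=1 w=0 u=1

Check with x=1 y=0 z=1 w=0 u=1:
g1 = u NAND x = 1 NAND 1 = 0
g2 = y NAND g1 = 0 NAND 0 = 1
g3 = NOT g2 = NOT 1 = 0
g4 = u NOR g3 = 1 NOR 0 = 0
g5 = w NOR g4 = 0 NOR 0 = 1
g6 = g5 NAND z = 1 NAND 1 = 0
g7 = g6 NOR g1 = 0 NOR 0 = 1
g8 = g7 NAND g5 = 1 NAND 1 = 0
So g8 = 0 as required.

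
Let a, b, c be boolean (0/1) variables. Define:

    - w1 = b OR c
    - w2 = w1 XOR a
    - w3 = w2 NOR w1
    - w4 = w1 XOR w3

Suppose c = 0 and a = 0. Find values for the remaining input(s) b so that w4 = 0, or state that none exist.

With c = 0 and a = 0 fixed, none of the 2 settings of b give w4 = 0.
For example, with b=0:
w1 = b OR c = 0 OR 0 = 0
w2 = w1 XOR a = 0 XOR 0 = 0
w3 = w2 NOR w1 = 0 NOR 0 = 1
w4 = w1 XOR w3 = 0 XOR 1 = 1
giving w4 = 1 ≠ 0.

no solution exists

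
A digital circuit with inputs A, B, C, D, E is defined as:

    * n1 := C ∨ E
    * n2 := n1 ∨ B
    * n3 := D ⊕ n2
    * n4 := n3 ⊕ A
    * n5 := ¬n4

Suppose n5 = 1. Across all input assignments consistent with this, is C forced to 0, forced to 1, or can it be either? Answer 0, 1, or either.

either

Both values of C occur among assignments with n5 = 1:
  C=0: A=0, B=0, C=0, D=0, E=0
  C=1: A=0, B=0, C=1, D=1, E=0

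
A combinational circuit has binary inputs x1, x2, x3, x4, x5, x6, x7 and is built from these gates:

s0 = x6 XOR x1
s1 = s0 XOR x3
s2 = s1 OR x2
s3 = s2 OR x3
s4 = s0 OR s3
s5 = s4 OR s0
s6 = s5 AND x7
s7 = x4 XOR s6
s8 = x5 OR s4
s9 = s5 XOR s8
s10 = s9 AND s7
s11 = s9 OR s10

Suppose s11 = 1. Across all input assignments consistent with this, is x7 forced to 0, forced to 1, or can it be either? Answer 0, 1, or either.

Both values of x7 occur among assignments with s11 = 1:
  x7=0: x1=0, x2=0, x3=0, x4=0, x5=1, x6=0, x7=0
  x7=1: x1=0, x2=0, x3=0, x4=0, x5=1, x6=0, x7=1

either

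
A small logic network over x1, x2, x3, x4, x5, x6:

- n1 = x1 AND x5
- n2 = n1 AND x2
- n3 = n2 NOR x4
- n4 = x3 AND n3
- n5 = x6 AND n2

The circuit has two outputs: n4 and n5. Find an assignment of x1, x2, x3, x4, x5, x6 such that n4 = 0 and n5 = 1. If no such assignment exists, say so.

Check with x1=1 x2=1 x3=1 x4=0 x5=1 x6=1:
n1 = x1 AND x5 = 1 AND 1 = 1
n2 = n1 AND x2 = 1 AND 1 = 1
n3 = n2 NOR x4 = 1 NOR 0 = 0
n4 = x3 AND n3 = 1 AND 0 = 0
n5 = x6 AND n2 = 1 AND 1 = 1
So n4 = 0 and n5 = 1.

x1=1 x2=1 x3=1 x4=0 x5=1 x6=1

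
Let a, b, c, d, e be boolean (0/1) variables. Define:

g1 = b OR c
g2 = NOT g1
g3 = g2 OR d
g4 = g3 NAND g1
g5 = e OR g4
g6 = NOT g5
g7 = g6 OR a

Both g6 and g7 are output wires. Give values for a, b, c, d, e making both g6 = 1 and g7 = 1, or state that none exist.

a=1 b=1 c=1 d=1 e=0

Check with a=1 b=1 c=1 d=1 e=0:
g1 = b OR c = 1 OR 1 = 1
g2 = NOT g1 = NOT 1 = 0
g3 = g2 OR d = 0 OR 1 = 1
g4 = g3 NAND g1 = 1 NAND 1 = 0
g5 = e OR g4 = 0 OR 0 = 0
g6 = NOT g5 = NOT 0 = 1
g7 = g6 OR a = 1 OR 1 = 1
So g6 = 1 and g7 = 1.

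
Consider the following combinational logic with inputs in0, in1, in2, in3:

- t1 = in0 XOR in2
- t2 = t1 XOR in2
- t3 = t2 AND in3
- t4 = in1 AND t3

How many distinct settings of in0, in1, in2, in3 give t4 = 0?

14

t4 = in1 AND t3 must be 0, so at least one of in1, t3 is 0.
Enumerating the 16 input combinations, 14 give t4 = 0 and 2 give t4 = 1.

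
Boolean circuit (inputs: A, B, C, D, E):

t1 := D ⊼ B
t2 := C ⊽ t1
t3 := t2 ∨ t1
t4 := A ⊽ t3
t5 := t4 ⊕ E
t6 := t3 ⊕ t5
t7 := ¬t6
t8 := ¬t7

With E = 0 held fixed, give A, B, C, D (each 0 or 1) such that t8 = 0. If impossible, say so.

A=1, B=1, C=1, D=1

t8 = ¬t7 must be 0, so t7 = 1.
t7 = ¬t6 must be 1, so t6 = 0.
Check with E = 0 and A=1, B=1, C=1, D=1:
t1 = D ⊼ B = 1 ⊼ 1 = 0
t2 = C ⊽ t1 = 1 ⊽ 0 = 0
t3 = t2 ∨ t1 = 0 ∨ 0 = 0
t4 = A ⊽ t3 = 1 ⊽ 0 = 0
t5 = t4 ⊕ E = 0 ⊕ 0 = 0
t6 = t3 ⊕ t5 = 0 ⊕ 0 = 0
t7 = ¬t6 = ¬0 = 1
t8 = ¬t7 = ¬1 = 0
So t8 = 0.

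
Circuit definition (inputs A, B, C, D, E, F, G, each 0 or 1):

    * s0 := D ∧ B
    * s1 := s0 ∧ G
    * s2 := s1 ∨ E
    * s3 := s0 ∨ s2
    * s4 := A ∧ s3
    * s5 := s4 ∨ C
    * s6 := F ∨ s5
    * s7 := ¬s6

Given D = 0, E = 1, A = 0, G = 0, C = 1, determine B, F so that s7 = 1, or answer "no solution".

With D = 0, E = 1, A = 0, G = 0, C = 1 fixed, none of the 4 settings of B, F give s7 = 1.
For example, with B=1, F=1:
s0 = D ∧ B = 0 ∧ 1 = 0
s1 = s0 ∧ G = 0 ∧ 0 = 0
s2 = s1 ∨ E = 0 ∨ 1 = 1
s3 = s0 ∨ s2 = 0 ∨ 1 = 1
s4 = A ∧ s3 = 0 ∧ 1 = 0
s5 = s4 ∨ C = 0 ∨ 1 = 1
s6 = F ∨ s5 = 1 ∨ 1 = 1
s7 = ¬s6 = ¬1 = 0
giving s7 = 0 ≠ 1.

no solution exists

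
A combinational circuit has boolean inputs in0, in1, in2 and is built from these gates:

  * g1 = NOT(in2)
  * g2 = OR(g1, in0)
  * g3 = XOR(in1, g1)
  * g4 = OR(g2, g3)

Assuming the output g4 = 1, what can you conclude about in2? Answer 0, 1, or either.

either

Both values of in2 occur among assignments with g4 = 1:
  in2=0: in0=0, in1=0, in2=0
  in2=1: in0=0, in1=1, in2=1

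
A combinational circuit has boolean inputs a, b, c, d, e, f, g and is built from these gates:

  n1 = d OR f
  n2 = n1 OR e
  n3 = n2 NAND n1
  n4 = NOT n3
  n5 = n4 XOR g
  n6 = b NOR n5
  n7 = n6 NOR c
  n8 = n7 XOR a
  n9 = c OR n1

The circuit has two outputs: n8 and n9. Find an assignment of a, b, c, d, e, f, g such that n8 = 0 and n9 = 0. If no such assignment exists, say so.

a=0, b=0, c=0, d=0, e=1, f=0, g=0

Check with a=0, b=0, c=0, d=0, e=1, f=0, g=0:
n1 = d OR f = 0 OR 0 = 0
n2 = n1 OR e = 0 OR 1 = 1
n3 = n2 NAND n1 = 1 NAND 0 = 1
n4 = NOT n3 = NOT 1 = 0
n5 = n4 XOR g = 0 XOR 0 = 0
n6 = b NOR n5 = 0 NOR 0 = 1
n7 = n6 NOR c = 1 NOR 0 = 0
n8 = n7 XOR a = 0 XOR 0 = 0
n9 = c OR n1 = 0 OR 0 = 0
So n8 = 0 and n9 = 0.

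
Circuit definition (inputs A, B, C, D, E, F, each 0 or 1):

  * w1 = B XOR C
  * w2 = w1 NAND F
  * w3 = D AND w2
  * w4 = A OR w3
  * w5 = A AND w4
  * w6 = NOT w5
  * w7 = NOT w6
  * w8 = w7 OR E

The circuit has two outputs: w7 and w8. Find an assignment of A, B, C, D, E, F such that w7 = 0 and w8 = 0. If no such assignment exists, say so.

Check with A=0, B=0, C=0, D=0, E=0, F=0:
w1 = B XOR C = 0 XOR 0 = 0
w2 = w1 NAND F = 0 NAND 0 = 1
w3 = D AND w2 = 0 AND 1 = 0
w4 = A OR w3 = 0 OR 0 = 0
w5 = A AND w4 = 0 AND 0 = 0
w6 = NOT w5 = NOT 0 = 1
w7 = NOT w6 = NOT 1 = 0
w8 = w7 OR E = 0 OR 0 = 0
So w7 = 0 and w8 = 0.

A=0, B=0, C=0, D=0, E=0, F=0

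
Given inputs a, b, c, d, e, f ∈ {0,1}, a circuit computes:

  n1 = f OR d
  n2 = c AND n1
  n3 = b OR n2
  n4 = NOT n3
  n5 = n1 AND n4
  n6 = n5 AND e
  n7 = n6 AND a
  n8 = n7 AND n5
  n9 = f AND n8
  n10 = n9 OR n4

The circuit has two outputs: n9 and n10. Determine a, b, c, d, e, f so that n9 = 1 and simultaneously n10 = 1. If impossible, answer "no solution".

Check with a=1 b=0 c=0 d=0 e=1 f=1:
n1 = f OR d = 1 OR 0 = 1
n2 = c AND n1 = 0 AND 1 = 0
n3 = b OR n2 = 0 OR 0 = 0
n4 = NOT n3 = NOT 0 = 1
n5 = n1 AND n4 = 1 AND 1 = 1
n6 = n5 AND e = 1 AND 1 = 1
n7 = n6 AND a = 1 AND 1 = 1
n8 = n7 AND n5 = 1 AND 1 = 1
n9 = f AND n8 = 1 AND 1 = 1
n10 = n9 OR n4 = 1 OR 1 = 1
So n9 = 1 and n10 = 1.

a=1 b=0 c=0 d=0 e=1 f=1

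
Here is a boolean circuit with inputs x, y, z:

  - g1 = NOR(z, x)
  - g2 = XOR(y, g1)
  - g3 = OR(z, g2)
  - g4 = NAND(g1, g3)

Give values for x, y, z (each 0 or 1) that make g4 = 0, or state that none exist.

x=0, y=0, z=0

g4 = NAND(g1, g3) must be 0, so both g1 = 1 and g3 = 1.
g1 = NOR(z, x) must be 1, so both z = 0 and x = 0.
g3 = OR(z, g2) must be 1, so at least one of z, g2 is 1.
Check with x=0, y=0, z=0:
g1 = NOR(z, x) = NOR(0, 0) = 1
g2 = XOR(y, g1) = XOR(0, 1) = 1
g3 = OR(z, g2) = OR(0, 1) = 1
g4 = NAND(g1, g3) = NAND(1, 1) = 0
So g4 = 0 as required.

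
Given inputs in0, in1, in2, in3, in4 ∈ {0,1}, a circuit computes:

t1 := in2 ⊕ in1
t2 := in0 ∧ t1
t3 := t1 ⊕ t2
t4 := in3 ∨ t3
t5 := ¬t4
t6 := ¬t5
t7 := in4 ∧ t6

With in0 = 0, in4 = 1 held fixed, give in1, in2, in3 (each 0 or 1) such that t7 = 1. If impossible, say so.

Check with in0 = 0, in4 = 1 and in1=0, in2=1, in3=0:
t1 = in2 ⊕ in1 = 1 ⊕ 0 = 1
t2 = in0 ∧ t1 = 0 ∧ 1 = 0
t3 = t1 ⊕ t2 = 1 ⊕ 0 = 1
t4 = in3 ∨ t3 = 0 ∨ 1 = 1
t5 = ¬t4 = ¬1 = 0
t6 = ¬t5 = ¬0 = 1
t7 = in4 ∧ t6 = 1 ∧ 1 = 1
So t7 = 1.

in1=0, in2=1, in3=0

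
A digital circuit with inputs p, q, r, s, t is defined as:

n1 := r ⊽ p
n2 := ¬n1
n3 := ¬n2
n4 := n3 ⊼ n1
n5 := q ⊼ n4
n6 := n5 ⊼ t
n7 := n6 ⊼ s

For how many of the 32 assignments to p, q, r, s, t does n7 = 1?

21

n7 = n6 ⊼ s must be 1, so at least one of n6, s is 0.
Enumerating the 32 input combinations, 21 give n7 = 1 and 11 give n7 = 0.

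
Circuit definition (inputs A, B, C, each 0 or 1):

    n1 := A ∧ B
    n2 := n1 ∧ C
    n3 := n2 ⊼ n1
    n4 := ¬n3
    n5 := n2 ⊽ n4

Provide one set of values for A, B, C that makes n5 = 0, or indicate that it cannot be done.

n5 = n2 ⊽ n4 must be 0, so at least one of n2, n4 is 1.
Check with A=1 B=1 C=1:
n1 = A ∧ B = 1 ∧ 1 = 1
n2 = n1 ∧ C = 1 ∧ 1 = 1
n3 = n2 ⊼ n1 = 1 ⊼ 1 = 0
n4 = ¬n3 = ¬0 = 1
n5 = n2 ⊽ n4 = 1 ⊽ 1 = 0
So n5 = 0 as required.

A=1 B=1 C=1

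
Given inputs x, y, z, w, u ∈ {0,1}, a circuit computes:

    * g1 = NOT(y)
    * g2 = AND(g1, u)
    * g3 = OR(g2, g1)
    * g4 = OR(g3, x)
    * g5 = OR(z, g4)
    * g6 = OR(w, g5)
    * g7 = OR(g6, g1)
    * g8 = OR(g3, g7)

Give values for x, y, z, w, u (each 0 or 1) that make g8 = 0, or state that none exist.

Check with x=0, y=1, z=0, w=0, u=1:
g1 = NOT(y) = NOT 1 = 0
g2 = AND(g1, u) = AND(0, 1) = 0
g3 = OR(g2, g1) = OR(0, 0) = 0
g4 = OR(g3, x) = OR(0, 0) = 0
g5 = OR(z, g4) = OR(0, 0) = 0
g6 = OR(w, g5) = OR(0, 0) = 0
g7 = OR(g6, g1) = OR(0, 0) = 0
g8 = OR(g3, g7) = OR(0, 0) = 0
So g8 = 0 as required.

x=0, y=1, z=0, w=0, u=1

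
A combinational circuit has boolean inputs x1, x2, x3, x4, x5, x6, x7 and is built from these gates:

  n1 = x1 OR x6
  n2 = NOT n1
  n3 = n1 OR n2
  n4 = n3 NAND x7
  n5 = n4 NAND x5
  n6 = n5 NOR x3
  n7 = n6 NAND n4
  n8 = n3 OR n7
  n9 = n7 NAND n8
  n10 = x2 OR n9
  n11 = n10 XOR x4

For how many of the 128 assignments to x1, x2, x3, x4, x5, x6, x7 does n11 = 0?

64

n11 = n10 XOR x4 must be 0, so n10 and x4 are equal.
Enumerating the 128 input combinations, 64 give n11 = 0 and 64 give n11 = 1.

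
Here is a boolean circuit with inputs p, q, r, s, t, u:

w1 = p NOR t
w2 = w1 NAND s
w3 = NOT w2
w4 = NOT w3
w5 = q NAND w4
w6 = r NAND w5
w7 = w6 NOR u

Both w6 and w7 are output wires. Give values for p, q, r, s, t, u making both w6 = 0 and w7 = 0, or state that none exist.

p=1, q=0, r=1, s=0, t=0, u=1

Check with p=1, q=0, r=1, s=0, t=0, u=1:
w1 = p NOR t = 1 NOR 0 = 0
w2 = w1 NAND s = 0 NAND 0 = 1
w3 = NOT w2 = NOT 1 = 0
w4 = NOT w3 = NOT 0 = 1
w5 = q NAND w4 = 0 NAND 1 = 1
w6 = r NAND w5 = 1 NAND 1 = 0
w7 = w6 NOR u = 0 NOR 1 = 0
So w6 = 0 and w7 = 0.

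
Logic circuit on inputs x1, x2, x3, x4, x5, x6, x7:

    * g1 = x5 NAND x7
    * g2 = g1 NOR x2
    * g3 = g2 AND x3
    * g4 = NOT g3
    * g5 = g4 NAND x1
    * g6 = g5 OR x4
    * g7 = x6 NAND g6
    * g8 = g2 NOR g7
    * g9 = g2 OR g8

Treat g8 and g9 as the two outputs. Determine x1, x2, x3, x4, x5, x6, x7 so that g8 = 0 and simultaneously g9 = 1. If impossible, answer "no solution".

x1=0 x2=0 x3=0 x4=1 x5=1 x6=0 x7=1

Check with x1=0 x2=0 x3=0 x4=1 x5=1 x6=0 x7=1:
g1 = x5 NAND x7 = 1 NAND 1 = 0
g2 = g1 NOR x2 = 0 NOR 0 = 1
g3 = g2 AND x3 = 1 AND 0 = 0
g4 = NOT g3 = NOT 0 = 1
g5 = g4 NAND x1 = 1 NAND 0 = 1
g6 = g5 OR x4 = 1 OR 1 = 1
g7 = x6 NAND g6 = 0 NAND 1 = 1
g8 = g2 NOR g7 = 1 NOR 1 = 0
g9 = g2 OR g8 = 1 OR 0 = 1
So g8 = 0 and g9 = 1.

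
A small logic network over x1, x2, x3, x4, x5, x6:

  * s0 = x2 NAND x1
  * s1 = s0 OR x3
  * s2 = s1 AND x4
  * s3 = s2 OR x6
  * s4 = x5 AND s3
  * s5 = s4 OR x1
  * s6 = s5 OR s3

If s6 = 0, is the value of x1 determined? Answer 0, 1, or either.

s6 = s5 OR s3 must be 0, so both s5 = 0 and s3 = 0.
Every assignment with s6 = 0 has x1 = 0; there are 8 such assignment(s).

0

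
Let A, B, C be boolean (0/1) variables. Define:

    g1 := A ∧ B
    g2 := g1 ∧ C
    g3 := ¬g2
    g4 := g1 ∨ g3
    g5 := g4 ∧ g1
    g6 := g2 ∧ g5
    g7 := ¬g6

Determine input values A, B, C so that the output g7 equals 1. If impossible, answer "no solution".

g7 = ¬g6 must be 1, so g6 = 0.
g6 = g2 ∧ g5 must be 0, so at least one of g2, g5 is 0.
Check with A=1, B=0, C=1:
g1 = A ∧ B = 1 ∧ 0 = 0
g2 = g1 ∧ C = 0 ∧ 1 = 0
g3 = ¬g2 = ¬0 = 1
g4 = g1 ∨ g3 = 0 ∨ 1 = 1
g5 = g4 ∧ g1 = 1 ∧ 0 = 0
g6 = g2 ∧ g5 = 0 ∧ 0 = 0
g7 = ¬g6 = ¬0 = 1
So g7 = 1 as required.

A=1, B=0, C=1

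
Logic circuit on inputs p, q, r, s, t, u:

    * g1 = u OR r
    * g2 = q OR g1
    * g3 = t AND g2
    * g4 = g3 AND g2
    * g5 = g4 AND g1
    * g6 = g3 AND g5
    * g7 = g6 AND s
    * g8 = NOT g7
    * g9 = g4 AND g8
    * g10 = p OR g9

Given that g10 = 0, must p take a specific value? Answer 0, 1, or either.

0

g10 = p OR g9 must be 0, so both p = 0 and g9 = 0.
Every assignment with g10 = 0 has p = 0; there are 24 such assignment(s).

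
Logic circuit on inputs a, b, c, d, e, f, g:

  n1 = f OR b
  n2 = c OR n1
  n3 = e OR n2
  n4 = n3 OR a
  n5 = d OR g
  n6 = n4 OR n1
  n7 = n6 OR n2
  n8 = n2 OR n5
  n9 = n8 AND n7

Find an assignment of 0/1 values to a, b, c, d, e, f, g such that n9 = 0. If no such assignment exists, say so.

Check with a=0, b=0, c=0, d=1, e=0, f=0, g=1:
n1 = f OR b = 0 OR 0 = 0
n2 = c OR n1 = 0 OR 0 = 0
n3 = e OR n2 = 0 OR 0 = 0
n4 = n3 OR a = 0 OR 0 = 0
n5 = d OR g = 1 OR 1 = 1
n6 = n4 OR n1 = 0 OR 0 = 0
n7 = n6 OR n2 = 0 OR 0 = 0
n8 = n2 OR n5 = 0 OR 1 = 1
n9 = n8 AND n7 = 1 AND 0 = 0
So n9 = 0 as required.

a=0, b=0, c=0, d=1, e=0, f=0, g=1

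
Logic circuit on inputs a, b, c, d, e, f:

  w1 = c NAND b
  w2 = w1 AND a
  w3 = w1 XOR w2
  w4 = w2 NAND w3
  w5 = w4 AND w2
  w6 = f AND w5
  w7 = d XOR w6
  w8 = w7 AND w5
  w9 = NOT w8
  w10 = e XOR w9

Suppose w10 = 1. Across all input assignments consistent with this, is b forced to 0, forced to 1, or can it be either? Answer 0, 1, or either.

either

Both values of b occur among assignments with w10 = 1:
  b=0: a=0, b=0, c=0, d=0, e=0, f=0
  b=1: a=0, b=1, c=0, d=0, e=0, f=0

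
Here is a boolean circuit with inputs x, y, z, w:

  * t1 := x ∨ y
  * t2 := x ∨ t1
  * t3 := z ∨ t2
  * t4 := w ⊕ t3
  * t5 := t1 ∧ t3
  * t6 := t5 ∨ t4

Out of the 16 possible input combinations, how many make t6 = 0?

t6 = t5 ∨ t4 must be 0, so both t5 = 0 and t4 = 0.
t5 = t1 ∧ t3 must be 0, so at least one of t1, t3 is 0.
Satisfying assignments:
  x=0, y=0, z=0, w=0
  x=0, y=0, z=1, w=1

2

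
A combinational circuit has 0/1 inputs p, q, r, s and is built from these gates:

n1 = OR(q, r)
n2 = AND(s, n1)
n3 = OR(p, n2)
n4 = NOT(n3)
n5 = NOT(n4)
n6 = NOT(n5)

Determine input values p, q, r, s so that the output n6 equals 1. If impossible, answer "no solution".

p=0, q=1, r=0, s=0

n6 = NOT(n5) must be 1, so n5 = 0.
n5 = NOT(n4) must be 0, so n4 = 1.
n4 = NOT(n3) must be 1, so n3 = 0.
Check with p=0, q=1, r=0, s=0:
n1 = OR(q, r) = OR(1, 0) = 1
n2 = AND(s, n1) = AND(0, 1) = 0
n3 = OR(p, n2) = OR(0, 0) = 0
n4 = NOT(n3) = NOT 0 = 1
n5 = NOT(n4) = NOT 1 = 0
n6 = NOT(n5) = NOT 0 = 1
So n6 = 1 as required.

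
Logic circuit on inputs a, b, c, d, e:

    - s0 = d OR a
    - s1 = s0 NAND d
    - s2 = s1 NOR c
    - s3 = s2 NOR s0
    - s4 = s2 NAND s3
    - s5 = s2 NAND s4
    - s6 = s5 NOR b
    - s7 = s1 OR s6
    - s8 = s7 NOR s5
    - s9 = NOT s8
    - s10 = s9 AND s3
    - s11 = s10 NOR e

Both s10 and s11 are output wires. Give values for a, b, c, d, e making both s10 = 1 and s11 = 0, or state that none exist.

Check with a=0, b=1, c=0, d=0, e=0:
s0 = d OR a = 0 OR 0 = 0
s1 = s0 NAND d = 0 NAND 0 = 1
s2 = s1 NOR c = 1 NOR 0 = 0
s3 = s2 NOR s0 = 0 NOR 0 = 1
s4 = s2 NAND s3 = 0 NAND 1 = 1
s5 = s2 NAND s4 = 0 NAND 1 = 1
s6 = s5 NOR b = 1 NOR 1 = 0
s7 = s1 OR s6 = 1 OR 0 = 1
s8 = s7 NOR s5 = 1 NOR 1 = 0
s9 = NOT s8 = NOT 0 = 1
s10 = s9 AND s3 = 1 AND 1 = 1
s11 = s10 NOR e = 1 NOR 0 = 0
So s10 = 1 and s11 = 0.

a=0, b=1, c=0, d=0, e=0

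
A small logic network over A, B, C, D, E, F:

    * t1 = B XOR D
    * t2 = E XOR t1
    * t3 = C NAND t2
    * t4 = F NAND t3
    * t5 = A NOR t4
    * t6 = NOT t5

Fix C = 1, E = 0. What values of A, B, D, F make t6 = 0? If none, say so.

t6 = NOT t5 must be 0, so t5 = 1.
t5 = A NOR t4 must be 1, so both A = 0 and t4 = 0.
Check with C = 1, E = 0 and A=0, B=1, D=1, F=1:
t1 = B XOR D = 1 XOR 1 = 0
t2 = E XOR t1 = 0 XOR 0 = 0
t3 = C NAND t2 = 1 NAND 0 = 1
t4 = F NAND t3 = 1 NAND 1 = 0
t5 = A NOR t4 = 0 NOR 0 = 1
t6 = NOT t5 = NOT 1 = 0
So t6 = 0.

A=0 B=1 D=1 F=1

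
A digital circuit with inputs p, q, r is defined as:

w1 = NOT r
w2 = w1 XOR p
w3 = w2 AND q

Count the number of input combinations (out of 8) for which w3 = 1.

w3 = w2 AND q must be 1, so both w2 = 1 and q = 1.
w2 = w1 XOR p must be 1, so w1 and p differ.
Enumerating the 8 input combinations, 2 give w3 = 1 and 6 give w3 = 0.

2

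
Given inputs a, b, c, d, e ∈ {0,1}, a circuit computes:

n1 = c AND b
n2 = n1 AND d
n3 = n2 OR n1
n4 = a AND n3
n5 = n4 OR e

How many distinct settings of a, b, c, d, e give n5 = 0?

14

n5 = n4 OR e must be 0, so both n4 = 0 and e = 0.
n4 = a AND n3 must be 0, so at least one of a, n3 is 0.
Enumerating the 32 input combinations, 14 give n5 = 0 and 18 give n5 = 1.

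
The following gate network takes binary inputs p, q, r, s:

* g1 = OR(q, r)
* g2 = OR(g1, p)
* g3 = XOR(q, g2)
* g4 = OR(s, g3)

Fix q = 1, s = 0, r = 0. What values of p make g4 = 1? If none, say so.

With q = 1, s = 0, r = 0 fixed, none of the 2 settings of p give g4 = 1.
For example, with p=1:
g1 = OR(q, r) = OR(1, 0) = 1
g2 = OR(g1, p) = OR(1, 1) = 1
g3 = XOR(q, g2) = XOR(1, 1) = 0
g4 = OR(s, g3) = OR(0, 0) = 0
giving g4 = 0 ≠ 1.

no solution exists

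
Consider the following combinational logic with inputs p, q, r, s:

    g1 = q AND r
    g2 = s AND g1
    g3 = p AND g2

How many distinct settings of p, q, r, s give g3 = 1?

g3 = p AND g2 must be 1, so both p = 1 and g2 = 1.
g2 = s AND g1 must be 1, so both s = 1 and g1 = 1.
g1 = q AND r must be 1, so both q = 1 and r = 1.
Enumerating the 16 input combinations, 1 give g3 = 1 and 15 give g3 = 0.

1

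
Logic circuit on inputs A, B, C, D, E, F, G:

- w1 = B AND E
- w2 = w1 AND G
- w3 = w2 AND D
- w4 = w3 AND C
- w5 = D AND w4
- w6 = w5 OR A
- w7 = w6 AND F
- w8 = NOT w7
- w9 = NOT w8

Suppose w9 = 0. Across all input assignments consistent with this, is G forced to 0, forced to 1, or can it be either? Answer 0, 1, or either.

either

Both values of G occur among assignments with w9 = 0:
  G=0: A=0, B=0, C=0, D=0, E=0, F=0, G=0
  G=1: A=0, B=0, C=0, D=0, E=0, F=0, G=1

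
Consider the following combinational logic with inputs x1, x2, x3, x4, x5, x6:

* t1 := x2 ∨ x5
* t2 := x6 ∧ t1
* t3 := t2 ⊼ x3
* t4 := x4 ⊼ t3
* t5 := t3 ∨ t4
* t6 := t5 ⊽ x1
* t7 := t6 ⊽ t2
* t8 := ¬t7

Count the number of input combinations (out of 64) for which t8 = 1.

t8 = ¬t7 must be 1, so t7 = 0.
Enumerating the 64 input combinations, 24 give t8 = 1 and 40 give t8 = 0.

24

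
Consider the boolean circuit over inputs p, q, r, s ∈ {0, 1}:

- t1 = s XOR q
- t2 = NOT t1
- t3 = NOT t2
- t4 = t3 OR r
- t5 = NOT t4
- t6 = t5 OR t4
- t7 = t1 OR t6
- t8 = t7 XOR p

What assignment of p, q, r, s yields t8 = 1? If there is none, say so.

p=0, q=0, r=1, s=0

t8 = t7 XOR p must be 1, so t7 and p differ.
Check with p=0, q=0, r=1, s=0:
t1 = s XOR q = 0 XOR 0 = 0
t2 = NOT t1 = NOT 0 = 1
t3 = NOT t2 = NOT 1 = 0
t4 = t3 OR r = 0 OR 1 = 1
t5 = NOT t4 = NOT 1 = 0
t6 = t5 OR t4 = 0 OR 1 = 1
t7 = t1 OR t6 = 0 OR 1 = 1
t8 = t7 XOR p = 1 XOR 0 = 1
So t8 = 1 as required.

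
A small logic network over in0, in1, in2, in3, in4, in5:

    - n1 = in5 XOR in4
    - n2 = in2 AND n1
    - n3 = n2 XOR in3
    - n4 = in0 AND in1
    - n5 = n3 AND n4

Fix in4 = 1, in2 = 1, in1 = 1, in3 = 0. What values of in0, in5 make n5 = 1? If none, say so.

in0=1 in5=0

n5 = n3 AND n4 must be 1, so both n3 = 1 and n4 = 1.
n3 = n2 XOR in3 must be 1, so n2 and in3 differ.
Check with in4 = 1, in2 = 1, in1 = 1, in3 = 0 and in0=1, in5=0:
n1 = in5 XOR in4 = 0 XOR 1 = 1
n2 = in2 AND n1 = 1 AND 1 = 1
n3 = n2 XOR in3 = 1 XOR 0 = 1
n4 = in0 AND in1 = 1 AND 1 = 1
n5 = n3 AND n4 = 1 AND 1 = 1
So n5 = 1.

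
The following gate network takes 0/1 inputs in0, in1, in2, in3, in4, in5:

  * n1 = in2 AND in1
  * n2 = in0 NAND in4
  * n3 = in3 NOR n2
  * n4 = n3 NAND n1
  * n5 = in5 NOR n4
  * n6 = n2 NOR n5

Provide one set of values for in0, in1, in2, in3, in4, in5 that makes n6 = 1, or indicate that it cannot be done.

n6 = n2 NOR n5 must be 1, so both n2 = 0 and n5 = 0.
Check with in0=1 in1=0 in2=1 in3=0 in4=1 in5=0:
n1 = in2 AND in1 = 1 AND 0 = 0
n2 = in0 NAND in4 = 1 NAND 1 = 0
n3 = in3 NOR n2 = 0 NOR 0 = 1
n4 = n3 NAND n1 = 1 NAND 0 = 1
n5 = in5 NOR n4 = 0 NOR 1 = 0
n6 = n2 NOR n5 = 0 NOR 0 = 1
So n6 = 1 as required.

in0=1 in1=0 in2=1 in3=0 in4=1 in5=0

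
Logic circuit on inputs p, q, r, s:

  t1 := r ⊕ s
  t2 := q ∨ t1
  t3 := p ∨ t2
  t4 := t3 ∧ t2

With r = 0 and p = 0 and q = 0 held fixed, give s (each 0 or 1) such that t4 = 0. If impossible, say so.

t4 = t3 ∧ t2 must be 0, so at least one of t3, t2 is 0.
Check with r = 0 and p = 0 and q = 0 and s=0:
t1 = r ⊕ s = 0 ⊕ 0 = 0
t2 = q ∨ t1 = 0 ∨ 0 = 0
t3 = p ∨ t2 = 0 ∨ 0 = 0
t4 = t3 ∧ t2 = 0 ∧ 0 = 0
So t4 = 0.

s=0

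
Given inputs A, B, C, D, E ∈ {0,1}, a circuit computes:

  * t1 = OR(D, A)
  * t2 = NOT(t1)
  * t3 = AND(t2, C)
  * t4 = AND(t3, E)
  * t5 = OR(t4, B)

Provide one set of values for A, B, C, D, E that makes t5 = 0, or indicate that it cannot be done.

A=0, B=0, C=0, D=1, E=1

t5 = OR(t4, B) must be 0, so both t4 = 0 and B = 0.
Check with A=0, B=0, C=0, D=1, E=1:
t1 = OR(D, A) = OR(1, 0) = 1
t2 = NOT(t1) = NOT 1 = 0
t3 = AND(t2, C) = AND(0, 0) = 0
t4 = AND(t3, E) = AND(0, 1) = 0
t5 = OR(t4, B) = OR(0, 0) = 0
So t5 = 0 as required.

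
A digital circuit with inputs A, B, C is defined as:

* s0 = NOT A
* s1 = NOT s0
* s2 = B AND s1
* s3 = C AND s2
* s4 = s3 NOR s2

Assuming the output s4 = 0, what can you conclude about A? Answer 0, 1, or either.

1

s4 = s3 NOR s2 must be 0, so at least one of s3, s2 is 1.
Every assignment with s4 = 0 has A = 1; there are 2 such assignment(s).
  A=1, B=1, C=0
  A=1, B=1, C=1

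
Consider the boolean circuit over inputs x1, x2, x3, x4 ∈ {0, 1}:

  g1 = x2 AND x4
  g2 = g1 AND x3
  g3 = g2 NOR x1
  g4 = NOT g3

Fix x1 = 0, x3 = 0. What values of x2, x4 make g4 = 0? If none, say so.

g4 = NOT g3 must be 0, so g3 = 1.
Check with x1 = 0, x3 = 0 and x2=0, x4=0:
g1 = x2 AND x4 = 0 AND 0 = 0
g2 = g1 AND x3 = 0 AND 0 = 0
g3 = g2 NOR x1 = 0 NOR 0 = 1
g4 = NOT g3 = NOT 1 = 0
So g4 = 0.

x2=0 x4=0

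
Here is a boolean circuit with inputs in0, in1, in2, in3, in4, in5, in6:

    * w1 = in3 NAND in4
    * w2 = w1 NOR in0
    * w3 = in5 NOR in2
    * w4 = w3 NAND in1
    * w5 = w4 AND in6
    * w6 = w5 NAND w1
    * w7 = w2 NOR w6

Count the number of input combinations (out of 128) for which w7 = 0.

86

w7 = w2 NOR w6 must be 0, so at least one of w2, w6 is 1.
Enumerating the 128 input combinations, 86 give w7 = 0 and 42 give w7 = 1.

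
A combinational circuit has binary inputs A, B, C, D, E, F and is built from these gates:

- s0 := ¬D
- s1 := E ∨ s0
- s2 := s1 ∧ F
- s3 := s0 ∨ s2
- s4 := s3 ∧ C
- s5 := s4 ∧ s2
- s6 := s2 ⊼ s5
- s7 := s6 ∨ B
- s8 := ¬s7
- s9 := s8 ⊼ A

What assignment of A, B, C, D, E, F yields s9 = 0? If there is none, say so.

A=1, B=0, C=1, D=1, E=1, F=1

s9 = s8 ⊼ A must be 0, so both s8 = 1 and A = 1.
Check with A=1, B=0, C=1, D=1, E=1, F=1:
s0 = ¬D = ¬1 = 0
s1 = E ∨ s0 = 1 ∨ 0 = 1
s2 = s1 ∧ F = 1 ∧ 1 = 1
s3 = s0 ∨ s2 = 0 ∨ 1 = 1
s4 = s3 ∧ C = 1 ∧ 1 = 1
s5 = s4 ∧ s2 = 1 ∧ 1 = 1
s6 = s2 ⊼ s5 = 1 ⊼ 1 = 0
s7 = s6 ∨ B = 0 ∨ 0 = 0
s8 = ¬s7 = ¬0 = 1
s9 = s8 ⊼ A = 1 ⊼ 1 = 0
So s9 = 0 as required.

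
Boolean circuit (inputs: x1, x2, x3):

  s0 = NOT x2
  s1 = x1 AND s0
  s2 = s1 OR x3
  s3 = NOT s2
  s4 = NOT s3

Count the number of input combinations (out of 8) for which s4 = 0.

3

s4 = NOT s3 must be 0, so s3 = 1.
Enumerating the 8 input combinations, 3 give s4 = 0 and 5 give s4 = 1.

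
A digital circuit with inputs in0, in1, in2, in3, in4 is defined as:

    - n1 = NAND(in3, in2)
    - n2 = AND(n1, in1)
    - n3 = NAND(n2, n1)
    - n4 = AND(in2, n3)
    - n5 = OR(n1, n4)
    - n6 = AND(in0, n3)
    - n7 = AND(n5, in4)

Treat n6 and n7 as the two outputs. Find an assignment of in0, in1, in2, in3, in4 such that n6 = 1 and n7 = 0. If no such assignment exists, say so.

Check with in0=1, in1=0, in2=0, in3=0, in4=0:
n1 = NAND(in3, in2) = NAND(0, 0) = 1
n2 = AND(n1, in1) = AND(1, 0) = 0
n3 = NAND(n2, n1) = NAND(0, 1) = 1
n4 = AND(in2, n3) = AND(0, 1) = 0
n5 = OR(n1, n4) = OR(1, 0) = 1
n6 = AND(in0, n3) = AND(1, 1) = 1
n7 = AND(n5, in4) = AND(1, 0) = 0
So n6 = 1 and n7 = 0.

in0=1, in1=0, in2=0, in3=0, in4=0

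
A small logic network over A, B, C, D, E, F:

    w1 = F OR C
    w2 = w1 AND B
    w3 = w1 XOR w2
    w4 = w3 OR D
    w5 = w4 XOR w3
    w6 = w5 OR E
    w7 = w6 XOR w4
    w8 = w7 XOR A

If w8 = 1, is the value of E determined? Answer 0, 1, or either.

Both values of E occur among assignments with w8 = 1:
  E=0: A=0, B=0, C=0, D=0, E=0, F=1
  E=1: A=0, B=0, C=0, D=0, E=1, F=0

either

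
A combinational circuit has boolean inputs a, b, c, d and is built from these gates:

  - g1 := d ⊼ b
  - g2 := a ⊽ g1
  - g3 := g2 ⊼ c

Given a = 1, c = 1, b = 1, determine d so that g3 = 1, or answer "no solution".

g3 = g2 ⊼ c must be 1, so at least one of g2, c is 0.
Check with a = 1, c = 1, b = 1 and d=0:
g1 = d ⊼ b = 0 ⊼ 1 = 1
g2 = a ⊽ g1 = 1 ⊽ 1 = 0
g3 = g2 ⊼ c = 0 ⊼ 1 = 1
So g3 = 1.

d=0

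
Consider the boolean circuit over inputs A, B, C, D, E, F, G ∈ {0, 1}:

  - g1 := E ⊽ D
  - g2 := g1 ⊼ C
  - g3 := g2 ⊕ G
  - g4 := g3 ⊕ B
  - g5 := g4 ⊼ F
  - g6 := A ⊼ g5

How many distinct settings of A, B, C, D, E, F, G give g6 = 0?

48

g6 = A ⊼ g5 must be 0, so both A = 1 and g5 = 1.
g5 = g4 ⊼ F must be 1, so at least one of g4, F is 0.
Enumerating the 128 input combinations, 48 give g6 = 0 and 80 give g6 = 1.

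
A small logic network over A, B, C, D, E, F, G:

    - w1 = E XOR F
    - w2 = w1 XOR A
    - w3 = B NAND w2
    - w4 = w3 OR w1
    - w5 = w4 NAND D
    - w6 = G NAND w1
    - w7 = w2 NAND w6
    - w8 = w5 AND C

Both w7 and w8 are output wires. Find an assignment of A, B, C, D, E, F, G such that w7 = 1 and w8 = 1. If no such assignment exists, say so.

A=0, B=0, C=1, D=0, E=0, F=1, G=1

Check with A=0, B=0, C=1, D=0, E=0, F=1, G=1:
w1 = E XOR F = 0 XOR 1 = 1
w2 = w1 XOR A = 1 XOR 0 = 1
w3 = B NAND w2 = 0 NAND 1 = 1
w4 = w3 OR w1 = 1 OR 1 = 1
w5 = w4 NAND D = 1 NAND 0 = 1
w6 = G NAND w1 = 1 NAND 1 = 0
w7 = w2 NAND w6 = 1 NAND 0 = 1
w8 = w5 AND C = 1 AND 1 = 1
So w7 = 1 and w8 = 1.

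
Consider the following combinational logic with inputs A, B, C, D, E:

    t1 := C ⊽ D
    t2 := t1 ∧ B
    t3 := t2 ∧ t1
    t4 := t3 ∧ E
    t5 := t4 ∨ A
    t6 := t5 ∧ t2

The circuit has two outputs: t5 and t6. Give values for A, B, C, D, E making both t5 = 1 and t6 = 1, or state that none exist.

A=0 B=1 C=0 D=0 E=1

Check with A=0 B=1 C=0 D=0 E=1:
t1 = C ⊽ D = 0 ⊽ 0 = 1
t2 = t1 ∧ B = 1 ∧ 1 = 1
t3 = t2 ∧ t1 = 1 ∧ 1 = 1
t4 = t3 ∧ E = 1 ∧ 1 = 1
t5 = t4 ∨ A = 1 ∨ 0 = 1
t6 = t5 ∧ t2 = 1 ∧ 1 = 1
So t5 = 1 and t6 = 1.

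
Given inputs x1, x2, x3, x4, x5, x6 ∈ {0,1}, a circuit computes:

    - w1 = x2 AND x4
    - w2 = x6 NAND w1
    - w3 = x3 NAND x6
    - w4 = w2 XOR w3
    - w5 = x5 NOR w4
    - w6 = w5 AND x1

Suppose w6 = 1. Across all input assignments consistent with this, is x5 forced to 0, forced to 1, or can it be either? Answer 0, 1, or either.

0

w6 = w5 AND x1 must be 1, so both w5 = 1 and x1 = 1.
w5 = x5 NOR w4 must be 1, so both x5 = 0 and w4 = 0.
w4 = w2 XOR w3 must be 0, so w2 and w3 are equal.
Every assignment with w6 = 1 has x5 = 0; there are 12 such assignment(s).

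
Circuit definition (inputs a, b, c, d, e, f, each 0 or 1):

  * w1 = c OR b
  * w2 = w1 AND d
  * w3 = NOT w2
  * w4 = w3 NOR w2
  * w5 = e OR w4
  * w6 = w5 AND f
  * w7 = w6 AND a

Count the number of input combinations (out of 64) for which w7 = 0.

56

w7 = w6 AND a must be 0, so at least one of w6, a is 0.
Enumerating the 64 input combinations, 56 give w7 = 0 and 8 give w7 = 1.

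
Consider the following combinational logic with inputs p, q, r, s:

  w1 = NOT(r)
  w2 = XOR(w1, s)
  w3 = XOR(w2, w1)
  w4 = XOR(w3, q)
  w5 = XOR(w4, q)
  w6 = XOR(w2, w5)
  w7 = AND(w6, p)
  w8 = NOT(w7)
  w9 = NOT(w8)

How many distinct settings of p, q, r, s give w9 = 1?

w9 = NOT(w8) must be 1, so w8 = 0.
w8 = NOT(w7) must be 0, so w7 = 1.
Satisfying assignments:
  p=1, q=0, r=0, s=0
  p=1, q=0, r=0, s=1
  p=1, q=1, r=0, s=0
  p=1, q=1, r=0, s=1

4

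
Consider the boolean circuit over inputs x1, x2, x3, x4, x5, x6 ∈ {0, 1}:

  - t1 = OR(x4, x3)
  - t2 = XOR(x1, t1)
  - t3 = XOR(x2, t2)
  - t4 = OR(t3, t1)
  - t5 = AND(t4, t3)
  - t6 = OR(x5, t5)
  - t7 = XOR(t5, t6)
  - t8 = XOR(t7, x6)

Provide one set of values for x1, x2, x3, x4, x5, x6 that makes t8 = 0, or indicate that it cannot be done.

t8 = XOR(t7, x6) must be 0, so t7 and x6 are equal.
Check with x1=1, x2=1, x3=1, x4=0, x5=1, x6=0:
t1 = OR(x4, x3) = OR(0, 1) = 1
t2 = XOR(x1, t1) = XOR(1, 1) = 0
t3 = XOR(x2, t2) = XOR(1, 0) = 1
t4 = OR(t3, t1) = OR(1, 1) = 1
t5 = AND(t4, t3) = AND(1, 1) = 1
t6 = OR(x5, t5) = OR(1, 1) = 1
t7 = XOR(t5, t6) = XOR(1, 1) = 0
t8 = XOR(t7, x6) = XOR(0, 0) = 0
So t8 = 0 as required.

x1=1, x2=1, x3=1, x4=0, x5=1, x6=0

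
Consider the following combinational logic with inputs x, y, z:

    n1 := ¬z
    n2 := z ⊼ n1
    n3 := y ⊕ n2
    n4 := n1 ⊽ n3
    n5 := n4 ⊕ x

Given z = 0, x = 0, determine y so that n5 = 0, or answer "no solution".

y=1

n5 = n4 ⊕ x must be 0, so n4 and x are equal.
Check with z = 0, x = 0 and y=1:
n1 = ¬z = ¬0 = 1
n2 = z ⊼ n1 = 0 ⊼ 1 = 1
n3 = y ⊕ n2 = 1 ⊕ 1 = 0
n4 = n1 ⊽ n3 = 1 ⊽ 0 = 0
n5 = n4 ⊕ x = 0 ⊕ 0 = 0
So n5 = 0.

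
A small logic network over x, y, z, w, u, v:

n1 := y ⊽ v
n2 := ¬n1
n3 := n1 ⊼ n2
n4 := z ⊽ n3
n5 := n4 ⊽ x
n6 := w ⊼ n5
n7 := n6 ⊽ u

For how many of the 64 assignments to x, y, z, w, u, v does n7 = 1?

n7 = n6 ⊽ u must be 1, so both n6 = 0 and u = 0.
n6 = w ⊼ n5 must be 0, so both w = 1 and n5 = 1.
Enumerating the 64 input combinations, 8 give n7 = 1 and 56 give n7 = 0.

8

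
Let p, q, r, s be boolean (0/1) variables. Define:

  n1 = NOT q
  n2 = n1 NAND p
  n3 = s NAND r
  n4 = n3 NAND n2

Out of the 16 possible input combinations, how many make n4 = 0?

9

n4 = n3 NAND n2 must be 0, so both n3 = 1 and n2 = 1.
n3 = s NAND r must be 1, so at least one of s, r is 0.
Enumerating the 16 input combinations, 9 give n4 = 0 and 7 give n4 = 1.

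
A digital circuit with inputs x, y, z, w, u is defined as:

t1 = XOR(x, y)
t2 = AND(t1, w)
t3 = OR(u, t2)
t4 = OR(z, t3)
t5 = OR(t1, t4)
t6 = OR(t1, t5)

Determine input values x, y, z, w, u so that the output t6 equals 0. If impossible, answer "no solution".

t6 = OR(t1, t5) must be 0, so both t1 = 0 and t5 = 0.
t1 = XOR(x, y) must be 0, so x and y are equal.
t5 = OR(t1, t4) must be 0, so both t1 = 0 and t4 = 0.
Check with x=0 y=0 z=0 w=1 u=0:
t1 = XOR(x, y) = XOR(0, 0) = 0
t2 = AND(t1, w) = AND(0, 1) = 0
t3 = OR(u, t2) = OR(0, 0) = 0
t4 = OR(z, t3) = OR(0, 0) = 0
t5 = OR(t1, t4) = OR(0, 0) = 0
t6 = OR(t1, t5) = OR(0, 0) = 0
So t6 = 0 as required.

x=0 y=0 z=0 w=1 u=0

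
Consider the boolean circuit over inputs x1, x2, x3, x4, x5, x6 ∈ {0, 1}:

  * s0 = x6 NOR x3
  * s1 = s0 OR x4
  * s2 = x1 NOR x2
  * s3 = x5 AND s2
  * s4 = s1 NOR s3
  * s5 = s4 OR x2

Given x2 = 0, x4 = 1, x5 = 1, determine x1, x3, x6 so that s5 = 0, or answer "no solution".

Check with x2 = 0, x4 = 1, x5 = 1 and x1=0, x3=0, x6=1:
s0 = x6 NOR x3 = 1 NOR 0 = 0
s1 = s0 OR x4 = 0 OR 1 = 1
s2 = x1 NOR x2 = 0 NOR 0 = 1
s3 = x5 AND s2 = 1 AND 1 = 1
s4 = s1 NOR s3 = 1 NOR 1 = 0
s5 = s4 OR x2 = 0 OR 0 = 0
So s5 = 0.

x1=0, x3=0, x6=1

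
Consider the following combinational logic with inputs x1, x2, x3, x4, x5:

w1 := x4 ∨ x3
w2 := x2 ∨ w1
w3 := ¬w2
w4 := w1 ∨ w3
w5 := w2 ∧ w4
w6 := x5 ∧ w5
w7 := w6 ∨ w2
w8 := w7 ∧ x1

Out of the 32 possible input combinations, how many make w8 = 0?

w8 = w7 ∧ x1 must be 0, so at least one of w7, x1 is 0.
Enumerating the 32 input combinations, 18 give w8 = 0 and 14 give w8 = 1.

18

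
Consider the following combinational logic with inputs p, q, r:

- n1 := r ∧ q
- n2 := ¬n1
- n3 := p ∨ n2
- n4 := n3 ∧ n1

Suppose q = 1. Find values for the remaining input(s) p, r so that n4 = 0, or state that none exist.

n4 = n3 ∧ n1 must be 0, so at least one of n3, n1 is 0.
Check with q = 1 and p=1, r=0:
n1 = r ∧ q = 0 ∧ 1 = 0
n2 = ¬n1 = ¬0 = 1
n3 = p ∨ n2 = 1 ∨ 1 = 1
n4 = n3 ∧ n1 = 1 ∧ 0 = 0
So n4 = 0.

p=1, r=0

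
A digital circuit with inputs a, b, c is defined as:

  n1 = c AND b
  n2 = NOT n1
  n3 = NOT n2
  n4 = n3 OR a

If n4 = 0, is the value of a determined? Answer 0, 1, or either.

n4 = n3 OR a must be 0, so both n3 = 0 and a = 0.
n3 = NOT n2 must be 0, so n2 = 1.
Every assignment with n4 = 0 has a = 0; there are 3 such assignment(s).
  a=0, b=0, c=0
  a=0, b=0, c=1
  a=0, b=1, c=0

0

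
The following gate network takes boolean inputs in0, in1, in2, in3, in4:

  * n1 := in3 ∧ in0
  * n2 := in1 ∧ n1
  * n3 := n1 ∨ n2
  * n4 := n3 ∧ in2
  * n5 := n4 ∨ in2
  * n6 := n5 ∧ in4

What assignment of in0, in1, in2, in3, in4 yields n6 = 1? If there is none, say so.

n6 = n5 ∧ in4 must be 1, so both n5 = 1 and in4 = 1.
n5 = n4 ∨ in2 must be 1, so at least one of n4, in2 is 1.
Check with in0=0, in1=1, in2=1, in3=0, in4=1:
n1 = in3 ∧ in0 = 0 ∧ 0 = 0
n2 = in1 ∧ n1 = 1 ∧ 0 = 0
n3 = n1 ∨ n2 = 0 ∨ 0 = 0
n4 = n3 ∧ in2 = 0 ∧ 1 = 0
n5 = n4 ∨ in2 = 0 ∨ 1 = 1
n6 = n5 ∧ in4 = 1 ∧ 1 = 1
So n6 = 1 as required.

in0=0, in1=1, in2=1, in3=0, in4=1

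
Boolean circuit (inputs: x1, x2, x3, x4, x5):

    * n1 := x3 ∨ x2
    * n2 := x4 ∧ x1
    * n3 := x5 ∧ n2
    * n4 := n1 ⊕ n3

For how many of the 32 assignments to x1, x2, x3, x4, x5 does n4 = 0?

n4 = n1 ⊕ n3 must be 0, so n1 and n3 are equal.
Enumerating the 32 input combinations, 10 give n4 = 0 and 22 give n4 = 1.

10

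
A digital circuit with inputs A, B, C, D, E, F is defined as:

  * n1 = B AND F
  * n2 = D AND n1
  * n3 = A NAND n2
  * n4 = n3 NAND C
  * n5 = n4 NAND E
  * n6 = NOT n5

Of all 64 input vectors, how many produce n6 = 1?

17

n6 = NOT n5 must be 1, so n5 = 0.
Enumerating the 64 input combinations, 17 give n6 = 1 and 47 give n6 = 0.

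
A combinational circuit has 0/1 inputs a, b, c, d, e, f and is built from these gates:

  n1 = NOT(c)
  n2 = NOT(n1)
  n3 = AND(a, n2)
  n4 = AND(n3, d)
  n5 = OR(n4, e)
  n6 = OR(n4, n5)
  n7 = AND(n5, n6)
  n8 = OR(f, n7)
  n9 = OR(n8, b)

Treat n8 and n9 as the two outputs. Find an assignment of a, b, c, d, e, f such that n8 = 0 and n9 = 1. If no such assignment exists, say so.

a=0, b=1, c=1, d=1, e=0, f=0

Check with a=0, b=1, c=1, d=1, e=0, f=0:
n1 = NOT(c) = NOT 1 = 0
n2 = NOT(n1) = NOT 0 = 1
n3 = AND(a, n2) = AND(0, 1) = 0
n4 = AND(n3, d) = AND(0, 1) = 0
n5 = OR(n4, e) = OR(0, 0) = 0
n6 = OR(n4, n5) = OR(0, 0) = 0
n7 = AND(n5, n6) = AND(0, 0) = 0
n8 = OR(f, n7) = OR(0, 0) = 0
n9 = OR(n8, b) = OR(0, 1) = 1
So n8 = 0 and n9 = 1.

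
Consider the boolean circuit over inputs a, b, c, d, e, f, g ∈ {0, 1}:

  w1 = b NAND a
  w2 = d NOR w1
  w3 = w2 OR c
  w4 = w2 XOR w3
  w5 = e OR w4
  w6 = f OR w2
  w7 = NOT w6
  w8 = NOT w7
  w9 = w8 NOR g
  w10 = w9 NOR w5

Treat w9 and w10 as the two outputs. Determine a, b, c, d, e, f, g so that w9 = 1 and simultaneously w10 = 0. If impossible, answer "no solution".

Check with a=1, b=0, c=0, d=0, e=0, f=0, g=0:
w1 = b NAND a = 0 NAND 1 = 1
w2 = d NOR w1 = 0 NOR 1 = 0
w3 = w2 OR c = 0 OR 0 = 0
w4 = w2 XOR w3 = 0 XOR 0 = 0
w5 = e OR w4 = 0 OR 0 = 0
w6 = f OR w2 = 0 OR 0 = 0
w7 = NOT w6 = NOT 0 = 1
w8 = NOT w7 = NOT 1 = 0
w9 = w8 NOR g = 0 NOR 0 = 1
w10 = w9 NOR w5 = 1 NOR 0 = 0
So w9 = 1 and w10 = 0.

a=1, b=0, c=0, d=0, e=0, f=0, g=0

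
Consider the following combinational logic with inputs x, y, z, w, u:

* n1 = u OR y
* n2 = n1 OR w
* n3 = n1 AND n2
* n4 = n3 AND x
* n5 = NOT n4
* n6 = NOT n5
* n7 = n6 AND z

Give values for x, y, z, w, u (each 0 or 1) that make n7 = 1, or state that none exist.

x=1, y=1, z=1, w=0, u=0

Check with x=1, y=1, z=1, w=0, u=0:
n1 = u OR y = 0 OR 1 = 1
n2 = n1 OR w = 1 OR 0 = 1
n3 = n1 AND n2 = 1 AND 1 = 1
n4 = n3 AND x = 1 AND 1 = 1
n5 = NOT n4 = NOT 1 = 0
n6 = NOT n5 = NOT 0 = 1
n7 = n6 AND z = 1 AND 1 = 1
So n7 = 1 as required.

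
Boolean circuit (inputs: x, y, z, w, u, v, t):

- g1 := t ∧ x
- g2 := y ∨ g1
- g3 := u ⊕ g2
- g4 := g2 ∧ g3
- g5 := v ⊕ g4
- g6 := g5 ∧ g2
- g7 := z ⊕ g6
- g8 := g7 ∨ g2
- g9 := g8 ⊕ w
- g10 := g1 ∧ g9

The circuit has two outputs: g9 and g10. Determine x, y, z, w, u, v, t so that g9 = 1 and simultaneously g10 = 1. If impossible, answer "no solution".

Check with x=1, y=1, z=1, w=0, u=1, v=1, t=1:
g1 = t ∧ x = 1 ∧ 1 = 1
g2 = y ∨ g1 = 1 ∨ 1 = 1
g3 = u ⊕ g2 = 1 ⊕ 1 = 0
g4 = g2 ∧ g3 = 1 ∧ 0 = 0
g5 = v ⊕ g4 = 1 ⊕ 0 = 1
g6 = g5 ∧ g2 = 1 ∧ 1 = 1
g7 = z ⊕ g6 = 1 ⊕ 1 = 0
g8 = g7 ∨ g2 = 0 ∨ 1 = 1
g9 = g8 ⊕ w = 1 ⊕ 0 = 1
g10 = g1 ∧ g9 = 1 ∧ 1 = 1
So g9 = 1 and g10 = 1.

x=1, y=1, z=1, w=0, u=1, v=1, t=1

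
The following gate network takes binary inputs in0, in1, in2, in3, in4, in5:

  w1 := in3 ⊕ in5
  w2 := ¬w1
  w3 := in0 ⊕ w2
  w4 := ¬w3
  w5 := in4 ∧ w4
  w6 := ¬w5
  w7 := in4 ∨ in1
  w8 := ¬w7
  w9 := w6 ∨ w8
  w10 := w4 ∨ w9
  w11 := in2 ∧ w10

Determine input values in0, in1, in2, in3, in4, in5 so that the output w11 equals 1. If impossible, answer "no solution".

in0=0 in1=0 in2=1 in3=1 in4=1 in5=0

w11 = in2 ∧ w10 must be 1, so both in2 = 1 and w10 = 1.
Check with in0=0 in1=0 in2=1 in3=1 in4=1 in5=0:
w1 = in3 ⊕ in5 = 1 ⊕ 0 = 1
w2 = ¬w1 = ¬1 = 0
w3 = in0 ⊕ w2 = 0 ⊕ 0 = 0
w4 = ¬w3 = ¬0 = 1
w5 = in4 ∧ w4 = 1 ∧ 1 = 1
w6 = ¬w5 = ¬1 = 0
w7 = in4 ∨ in1 = 1 ∨ 0 = 1
w8 = ¬w7 = ¬1 = 0
w9 = w6 ∨ w8 = 0 ∨ 0 = 0
w10 = w4 ∨ w9 = 1 ∨ 0 = 1
w11 = in2 ∧ w10 = 1 ∧ 1 = 1
So w11 = 1 as required.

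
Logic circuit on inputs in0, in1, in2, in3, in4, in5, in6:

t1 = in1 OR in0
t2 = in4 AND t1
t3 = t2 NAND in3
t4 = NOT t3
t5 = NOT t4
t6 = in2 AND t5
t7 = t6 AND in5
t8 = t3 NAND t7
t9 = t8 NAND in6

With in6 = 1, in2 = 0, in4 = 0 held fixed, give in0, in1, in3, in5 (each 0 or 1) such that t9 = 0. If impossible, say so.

in0=0, in1=1, in3=0, in5=0

t9 = t8 NAND in6 must be 0, so both t8 = 1 and in6 = 1.
Check with in6 = 1, in2 = 0, in4 = 0 and in0=0, in1=1, in3=0, in5=0:
t1 = in1 OR in0 = 1 OR 0 = 1
t2 = in4 AND t1 = 0 AND 1 = 0
t3 = t2 NAND in3 = 0 NAND 0 = 1
t4 = NOT t3 = NOT 1 = 0
t5 = NOT t4 = NOT 0 = 1
t6 = in2 AND t5 = 0 AND 1 = 0
t7 = t6 AND in5 = 0 AND 0 = 0
t8 = t3 NAND t7 = 1 NAND 0 = 1
t9 = t8 NAND in6 = 1 NAND 1 = 0
So t9 = 0.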